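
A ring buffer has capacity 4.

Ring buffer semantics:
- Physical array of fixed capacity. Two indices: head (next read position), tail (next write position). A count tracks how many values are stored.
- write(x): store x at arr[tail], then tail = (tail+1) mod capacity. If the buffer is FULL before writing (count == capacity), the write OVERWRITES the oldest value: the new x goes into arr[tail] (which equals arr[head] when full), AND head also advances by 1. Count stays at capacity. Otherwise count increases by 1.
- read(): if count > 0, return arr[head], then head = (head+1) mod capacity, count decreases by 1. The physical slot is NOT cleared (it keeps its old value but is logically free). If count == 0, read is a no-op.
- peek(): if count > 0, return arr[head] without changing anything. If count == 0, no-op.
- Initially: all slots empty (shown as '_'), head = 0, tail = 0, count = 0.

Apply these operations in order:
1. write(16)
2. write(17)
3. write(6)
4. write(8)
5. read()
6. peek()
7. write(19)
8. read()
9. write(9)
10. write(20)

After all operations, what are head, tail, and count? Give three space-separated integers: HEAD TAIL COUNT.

Answer: 3 3 4

Derivation:
After op 1 (write(16)): arr=[16 _ _ _] head=0 tail=1 count=1
After op 2 (write(17)): arr=[16 17 _ _] head=0 tail=2 count=2
After op 3 (write(6)): arr=[16 17 6 _] head=0 tail=3 count=3
After op 4 (write(8)): arr=[16 17 6 8] head=0 tail=0 count=4
After op 5 (read()): arr=[16 17 6 8] head=1 tail=0 count=3
After op 6 (peek()): arr=[16 17 6 8] head=1 tail=0 count=3
After op 7 (write(19)): arr=[19 17 6 8] head=1 tail=1 count=4
After op 8 (read()): arr=[19 17 6 8] head=2 tail=1 count=3
After op 9 (write(9)): arr=[19 9 6 8] head=2 tail=2 count=4
After op 10 (write(20)): arr=[19 9 20 8] head=3 tail=3 count=4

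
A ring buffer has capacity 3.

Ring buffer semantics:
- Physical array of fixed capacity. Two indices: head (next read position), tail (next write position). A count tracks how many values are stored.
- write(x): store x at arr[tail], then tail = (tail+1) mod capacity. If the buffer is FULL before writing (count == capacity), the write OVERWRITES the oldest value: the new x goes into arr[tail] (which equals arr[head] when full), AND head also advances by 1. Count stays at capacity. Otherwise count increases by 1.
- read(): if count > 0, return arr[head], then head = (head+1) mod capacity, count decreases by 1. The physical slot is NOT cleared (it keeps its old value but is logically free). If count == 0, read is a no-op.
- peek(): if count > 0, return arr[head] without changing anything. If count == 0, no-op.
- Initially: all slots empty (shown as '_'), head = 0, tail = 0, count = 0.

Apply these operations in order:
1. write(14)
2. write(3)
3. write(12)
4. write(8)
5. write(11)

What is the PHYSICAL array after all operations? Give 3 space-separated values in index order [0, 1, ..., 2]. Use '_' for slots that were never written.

After op 1 (write(14)): arr=[14 _ _] head=0 tail=1 count=1
After op 2 (write(3)): arr=[14 3 _] head=0 tail=2 count=2
After op 3 (write(12)): arr=[14 3 12] head=0 tail=0 count=3
After op 4 (write(8)): arr=[8 3 12] head=1 tail=1 count=3
After op 5 (write(11)): arr=[8 11 12] head=2 tail=2 count=3

Answer: 8 11 12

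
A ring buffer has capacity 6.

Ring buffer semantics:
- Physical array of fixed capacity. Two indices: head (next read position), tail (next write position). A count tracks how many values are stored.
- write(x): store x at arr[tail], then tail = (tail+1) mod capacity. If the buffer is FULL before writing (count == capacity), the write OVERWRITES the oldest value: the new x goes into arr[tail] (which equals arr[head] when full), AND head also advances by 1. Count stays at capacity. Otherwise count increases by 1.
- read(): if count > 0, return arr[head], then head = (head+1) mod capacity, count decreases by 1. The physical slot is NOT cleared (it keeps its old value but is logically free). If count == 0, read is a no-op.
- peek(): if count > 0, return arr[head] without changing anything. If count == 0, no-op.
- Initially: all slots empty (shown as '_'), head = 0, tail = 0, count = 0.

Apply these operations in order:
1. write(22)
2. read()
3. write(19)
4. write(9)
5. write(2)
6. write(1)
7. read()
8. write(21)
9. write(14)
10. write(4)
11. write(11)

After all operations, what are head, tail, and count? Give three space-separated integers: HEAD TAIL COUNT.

After op 1 (write(22)): arr=[22 _ _ _ _ _] head=0 tail=1 count=1
After op 2 (read()): arr=[22 _ _ _ _ _] head=1 tail=1 count=0
After op 3 (write(19)): arr=[22 19 _ _ _ _] head=1 tail=2 count=1
After op 4 (write(9)): arr=[22 19 9 _ _ _] head=1 tail=3 count=2
After op 5 (write(2)): arr=[22 19 9 2 _ _] head=1 tail=4 count=3
After op 6 (write(1)): arr=[22 19 9 2 1 _] head=1 tail=5 count=4
After op 7 (read()): arr=[22 19 9 2 1 _] head=2 tail=5 count=3
After op 8 (write(21)): arr=[22 19 9 2 1 21] head=2 tail=0 count=4
After op 9 (write(14)): arr=[14 19 9 2 1 21] head=2 tail=1 count=5
After op 10 (write(4)): arr=[14 4 9 2 1 21] head=2 tail=2 count=6
After op 11 (write(11)): arr=[14 4 11 2 1 21] head=3 tail=3 count=6

Answer: 3 3 6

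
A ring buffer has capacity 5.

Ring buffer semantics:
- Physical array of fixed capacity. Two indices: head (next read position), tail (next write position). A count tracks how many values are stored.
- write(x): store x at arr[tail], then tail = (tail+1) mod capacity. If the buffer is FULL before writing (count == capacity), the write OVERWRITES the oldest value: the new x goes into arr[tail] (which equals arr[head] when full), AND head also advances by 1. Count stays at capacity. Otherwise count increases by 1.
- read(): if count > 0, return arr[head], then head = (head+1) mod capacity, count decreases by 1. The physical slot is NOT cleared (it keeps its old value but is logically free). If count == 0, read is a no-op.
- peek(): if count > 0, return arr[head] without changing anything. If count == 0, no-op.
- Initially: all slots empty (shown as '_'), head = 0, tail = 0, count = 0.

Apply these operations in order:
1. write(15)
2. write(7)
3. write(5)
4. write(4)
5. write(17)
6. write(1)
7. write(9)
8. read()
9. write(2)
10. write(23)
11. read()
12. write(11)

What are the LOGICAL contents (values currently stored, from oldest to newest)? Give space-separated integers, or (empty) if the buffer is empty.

Answer: 1 9 2 23 11

Derivation:
After op 1 (write(15)): arr=[15 _ _ _ _] head=0 tail=1 count=1
After op 2 (write(7)): arr=[15 7 _ _ _] head=0 tail=2 count=2
After op 3 (write(5)): arr=[15 7 5 _ _] head=0 tail=3 count=3
After op 4 (write(4)): arr=[15 7 5 4 _] head=0 tail=4 count=4
After op 5 (write(17)): arr=[15 7 5 4 17] head=0 tail=0 count=5
After op 6 (write(1)): arr=[1 7 5 4 17] head=1 tail=1 count=5
After op 7 (write(9)): arr=[1 9 5 4 17] head=2 tail=2 count=5
After op 8 (read()): arr=[1 9 5 4 17] head=3 tail=2 count=4
After op 9 (write(2)): arr=[1 9 2 4 17] head=3 tail=3 count=5
After op 10 (write(23)): arr=[1 9 2 23 17] head=4 tail=4 count=5
After op 11 (read()): arr=[1 9 2 23 17] head=0 tail=4 count=4
After op 12 (write(11)): arr=[1 9 2 23 11] head=0 tail=0 count=5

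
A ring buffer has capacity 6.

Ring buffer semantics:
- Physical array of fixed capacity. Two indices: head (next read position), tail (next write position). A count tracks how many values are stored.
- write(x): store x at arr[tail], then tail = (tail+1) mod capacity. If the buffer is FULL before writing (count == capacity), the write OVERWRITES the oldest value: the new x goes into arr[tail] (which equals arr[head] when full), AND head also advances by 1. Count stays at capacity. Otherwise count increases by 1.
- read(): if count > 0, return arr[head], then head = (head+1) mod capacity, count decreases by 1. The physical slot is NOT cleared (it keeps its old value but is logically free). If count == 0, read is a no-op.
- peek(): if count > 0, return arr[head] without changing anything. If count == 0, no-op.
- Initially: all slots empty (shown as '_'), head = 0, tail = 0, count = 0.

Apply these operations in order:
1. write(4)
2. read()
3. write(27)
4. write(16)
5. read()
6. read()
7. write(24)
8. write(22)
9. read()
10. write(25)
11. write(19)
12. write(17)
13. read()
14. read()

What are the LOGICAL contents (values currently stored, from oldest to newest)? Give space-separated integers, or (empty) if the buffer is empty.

After op 1 (write(4)): arr=[4 _ _ _ _ _] head=0 tail=1 count=1
After op 2 (read()): arr=[4 _ _ _ _ _] head=1 tail=1 count=0
After op 3 (write(27)): arr=[4 27 _ _ _ _] head=1 tail=2 count=1
After op 4 (write(16)): arr=[4 27 16 _ _ _] head=1 tail=3 count=2
After op 5 (read()): arr=[4 27 16 _ _ _] head=2 tail=3 count=1
After op 6 (read()): arr=[4 27 16 _ _ _] head=3 tail=3 count=0
After op 7 (write(24)): arr=[4 27 16 24 _ _] head=3 tail=4 count=1
After op 8 (write(22)): arr=[4 27 16 24 22 _] head=3 tail=5 count=2
After op 9 (read()): arr=[4 27 16 24 22 _] head=4 tail=5 count=1
After op 10 (write(25)): arr=[4 27 16 24 22 25] head=4 tail=0 count=2
After op 11 (write(19)): arr=[19 27 16 24 22 25] head=4 tail=1 count=3
After op 12 (write(17)): arr=[19 17 16 24 22 25] head=4 tail=2 count=4
After op 13 (read()): arr=[19 17 16 24 22 25] head=5 tail=2 count=3
After op 14 (read()): arr=[19 17 16 24 22 25] head=0 tail=2 count=2

Answer: 19 17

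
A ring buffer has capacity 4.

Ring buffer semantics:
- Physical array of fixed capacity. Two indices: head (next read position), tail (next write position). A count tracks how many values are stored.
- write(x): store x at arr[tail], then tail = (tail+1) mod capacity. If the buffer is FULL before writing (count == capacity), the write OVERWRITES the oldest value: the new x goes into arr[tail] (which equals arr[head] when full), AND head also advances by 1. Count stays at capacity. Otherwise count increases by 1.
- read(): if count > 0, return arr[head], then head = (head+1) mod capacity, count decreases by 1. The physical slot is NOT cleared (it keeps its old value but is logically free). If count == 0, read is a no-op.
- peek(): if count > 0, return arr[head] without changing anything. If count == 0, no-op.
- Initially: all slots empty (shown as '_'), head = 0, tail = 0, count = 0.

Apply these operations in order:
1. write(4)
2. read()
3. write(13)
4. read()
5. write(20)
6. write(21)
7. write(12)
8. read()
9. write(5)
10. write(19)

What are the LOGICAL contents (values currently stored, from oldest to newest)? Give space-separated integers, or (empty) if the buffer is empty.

Answer: 21 12 5 19

Derivation:
After op 1 (write(4)): arr=[4 _ _ _] head=0 tail=1 count=1
After op 2 (read()): arr=[4 _ _ _] head=1 tail=1 count=0
After op 3 (write(13)): arr=[4 13 _ _] head=1 tail=2 count=1
After op 4 (read()): arr=[4 13 _ _] head=2 tail=2 count=0
After op 5 (write(20)): arr=[4 13 20 _] head=2 tail=3 count=1
After op 6 (write(21)): arr=[4 13 20 21] head=2 tail=0 count=2
After op 7 (write(12)): arr=[12 13 20 21] head=2 tail=1 count=3
After op 8 (read()): arr=[12 13 20 21] head=3 tail=1 count=2
After op 9 (write(5)): arr=[12 5 20 21] head=3 tail=2 count=3
After op 10 (write(19)): arr=[12 5 19 21] head=3 tail=3 count=4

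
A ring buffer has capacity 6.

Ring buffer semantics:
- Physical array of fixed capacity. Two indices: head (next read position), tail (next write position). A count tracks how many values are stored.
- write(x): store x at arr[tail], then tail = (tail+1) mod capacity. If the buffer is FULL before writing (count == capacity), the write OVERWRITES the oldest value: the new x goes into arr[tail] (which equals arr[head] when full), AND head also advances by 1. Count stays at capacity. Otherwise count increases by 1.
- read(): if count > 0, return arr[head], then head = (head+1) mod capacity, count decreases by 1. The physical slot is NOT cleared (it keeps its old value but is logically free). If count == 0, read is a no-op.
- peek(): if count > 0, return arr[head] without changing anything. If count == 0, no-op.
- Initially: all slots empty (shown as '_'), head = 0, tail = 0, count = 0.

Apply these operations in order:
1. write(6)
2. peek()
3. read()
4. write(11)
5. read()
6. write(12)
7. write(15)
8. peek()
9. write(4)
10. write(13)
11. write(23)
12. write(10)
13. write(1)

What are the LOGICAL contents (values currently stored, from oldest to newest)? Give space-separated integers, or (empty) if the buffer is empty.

Answer: 15 4 13 23 10 1

Derivation:
After op 1 (write(6)): arr=[6 _ _ _ _ _] head=0 tail=1 count=1
After op 2 (peek()): arr=[6 _ _ _ _ _] head=0 tail=1 count=1
After op 3 (read()): arr=[6 _ _ _ _ _] head=1 tail=1 count=0
After op 4 (write(11)): arr=[6 11 _ _ _ _] head=1 tail=2 count=1
After op 5 (read()): arr=[6 11 _ _ _ _] head=2 tail=2 count=0
After op 6 (write(12)): arr=[6 11 12 _ _ _] head=2 tail=3 count=1
After op 7 (write(15)): arr=[6 11 12 15 _ _] head=2 tail=4 count=2
After op 8 (peek()): arr=[6 11 12 15 _ _] head=2 tail=4 count=2
After op 9 (write(4)): arr=[6 11 12 15 4 _] head=2 tail=5 count=3
After op 10 (write(13)): arr=[6 11 12 15 4 13] head=2 tail=0 count=4
After op 11 (write(23)): arr=[23 11 12 15 4 13] head=2 tail=1 count=5
After op 12 (write(10)): arr=[23 10 12 15 4 13] head=2 tail=2 count=6
After op 13 (write(1)): arr=[23 10 1 15 4 13] head=3 tail=3 count=6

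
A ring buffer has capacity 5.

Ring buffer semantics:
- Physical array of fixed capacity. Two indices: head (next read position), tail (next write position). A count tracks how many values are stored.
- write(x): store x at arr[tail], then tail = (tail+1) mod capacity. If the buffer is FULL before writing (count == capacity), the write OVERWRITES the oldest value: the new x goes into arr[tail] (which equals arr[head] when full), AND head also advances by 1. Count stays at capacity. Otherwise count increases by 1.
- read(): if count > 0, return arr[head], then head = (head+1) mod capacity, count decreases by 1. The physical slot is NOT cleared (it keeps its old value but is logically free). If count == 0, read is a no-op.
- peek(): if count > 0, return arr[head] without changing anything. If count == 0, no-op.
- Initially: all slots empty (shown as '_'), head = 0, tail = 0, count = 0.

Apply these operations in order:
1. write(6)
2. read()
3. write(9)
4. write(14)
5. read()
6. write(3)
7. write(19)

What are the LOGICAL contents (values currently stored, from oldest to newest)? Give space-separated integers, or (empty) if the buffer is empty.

After op 1 (write(6)): arr=[6 _ _ _ _] head=0 tail=1 count=1
After op 2 (read()): arr=[6 _ _ _ _] head=1 tail=1 count=0
After op 3 (write(9)): arr=[6 9 _ _ _] head=1 tail=2 count=1
After op 4 (write(14)): arr=[6 9 14 _ _] head=1 tail=3 count=2
After op 5 (read()): arr=[6 9 14 _ _] head=2 tail=3 count=1
After op 6 (write(3)): arr=[6 9 14 3 _] head=2 tail=4 count=2
After op 7 (write(19)): arr=[6 9 14 3 19] head=2 tail=0 count=3

Answer: 14 3 19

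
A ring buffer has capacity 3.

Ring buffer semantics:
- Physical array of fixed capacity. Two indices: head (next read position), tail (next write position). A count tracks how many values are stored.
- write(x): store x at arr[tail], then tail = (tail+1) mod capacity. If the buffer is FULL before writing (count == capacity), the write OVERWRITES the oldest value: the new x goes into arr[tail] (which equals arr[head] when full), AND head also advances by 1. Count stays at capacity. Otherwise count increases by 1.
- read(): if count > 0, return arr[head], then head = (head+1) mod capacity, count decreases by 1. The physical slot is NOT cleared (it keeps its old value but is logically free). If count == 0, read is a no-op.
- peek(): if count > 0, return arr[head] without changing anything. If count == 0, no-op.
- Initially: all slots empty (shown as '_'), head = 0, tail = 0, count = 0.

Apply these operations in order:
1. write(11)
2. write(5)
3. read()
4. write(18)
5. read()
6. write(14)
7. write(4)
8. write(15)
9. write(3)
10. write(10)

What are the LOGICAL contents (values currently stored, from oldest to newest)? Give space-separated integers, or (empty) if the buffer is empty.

After op 1 (write(11)): arr=[11 _ _] head=0 tail=1 count=1
After op 2 (write(5)): arr=[11 5 _] head=0 tail=2 count=2
After op 3 (read()): arr=[11 5 _] head=1 tail=2 count=1
After op 4 (write(18)): arr=[11 5 18] head=1 tail=0 count=2
After op 5 (read()): arr=[11 5 18] head=2 tail=0 count=1
After op 6 (write(14)): arr=[14 5 18] head=2 tail=1 count=2
After op 7 (write(4)): arr=[14 4 18] head=2 tail=2 count=3
After op 8 (write(15)): arr=[14 4 15] head=0 tail=0 count=3
After op 9 (write(3)): arr=[3 4 15] head=1 tail=1 count=3
After op 10 (write(10)): arr=[3 10 15] head=2 tail=2 count=3

Answer: 15 3 10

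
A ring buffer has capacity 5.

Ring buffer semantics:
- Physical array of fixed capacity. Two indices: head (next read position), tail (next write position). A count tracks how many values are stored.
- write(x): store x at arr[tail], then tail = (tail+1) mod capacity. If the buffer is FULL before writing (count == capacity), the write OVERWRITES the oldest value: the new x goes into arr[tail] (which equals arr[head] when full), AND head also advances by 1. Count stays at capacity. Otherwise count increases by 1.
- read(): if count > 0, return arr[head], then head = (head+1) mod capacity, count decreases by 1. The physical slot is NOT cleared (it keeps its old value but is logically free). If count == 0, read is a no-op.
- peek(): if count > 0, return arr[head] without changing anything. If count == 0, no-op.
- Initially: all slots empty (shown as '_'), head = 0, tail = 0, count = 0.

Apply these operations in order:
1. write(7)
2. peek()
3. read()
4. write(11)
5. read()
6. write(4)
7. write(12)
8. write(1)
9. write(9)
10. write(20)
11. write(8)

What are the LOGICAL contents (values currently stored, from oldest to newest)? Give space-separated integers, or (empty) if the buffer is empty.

Answer: 12 1 9 20 8

Derivation:
After op 1 (write(7)): arr=[7 _ _ _ _] head=0 tail=1 count=1
After op 2 (peek()): arr=[7 _ _ _ _] head=0 tail=1 count=1
After op 3 (read()): arr=[7 _ _ _ _] head=1 tail=1 count=0
After op 4 (write(11)): arr=[7 11 _ _ _] head=1 tail=2 count=1
After op 5 (read()): arr=[7 11 _ _ _] head=2 tail=2 count=0
After op 6 (write(4)): arr=[7 11 4 _ _] head=2 tail=3 count=1
After op 7 (write(12)): arr=[7 11 4 12 _] head=2 tail=4 count=2
After op 8 (write(1)): arr=[7 11 4 12 1] head=2 tail=0 count=3
After op 9 (write(9)): arr=[9 11 4 12 1] head=2 tail=1 count=4
After op 10 (write(20)): arr=[9 20 4 12 1] head=2 tail=2 count=5
After op 11 (write(8)): arr=[9 20 8 12 1] head=3 tail=3 count=5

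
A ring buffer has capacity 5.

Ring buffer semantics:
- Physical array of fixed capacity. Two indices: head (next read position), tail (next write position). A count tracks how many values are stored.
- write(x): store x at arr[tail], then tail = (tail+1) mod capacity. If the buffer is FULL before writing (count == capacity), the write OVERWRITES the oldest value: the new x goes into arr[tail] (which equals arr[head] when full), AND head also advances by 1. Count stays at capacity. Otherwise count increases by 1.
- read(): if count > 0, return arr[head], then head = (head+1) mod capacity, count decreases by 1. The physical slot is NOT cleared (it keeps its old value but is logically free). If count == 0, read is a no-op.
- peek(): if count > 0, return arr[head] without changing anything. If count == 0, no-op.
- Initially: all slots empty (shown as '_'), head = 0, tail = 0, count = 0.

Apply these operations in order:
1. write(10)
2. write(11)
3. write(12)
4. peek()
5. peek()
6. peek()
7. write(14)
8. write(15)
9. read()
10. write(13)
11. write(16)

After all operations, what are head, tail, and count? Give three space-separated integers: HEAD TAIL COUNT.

After op 1 (write(10)): arr=[10 _ _ _ _] head=0 tail=1 count=1
After op 2 (write(11)): arr=[10 11 _ _ _] head=0 tail=2 count=2
After op 3 (write(12)): arr=[10 11 12 _ _] head=0 tail=3 count=3
After op 4 (peek()): arr=[10 11 12 _ _] head=0 tail=3 count=3
After op 5 (peek()): arr=[10 11 12 _ _] head=0 tail=3 count=3
After op 6 (peek()): arr=[10 11 12 _ _] head=0 tail=3 count=3
After op 7 (write(14)): arr=[10 11 12 14 _] head=0 tail=4 count=4
After op 8 (write(15)): arr=[10 11 12 14 15] head=0 tail=0 count=5
After op 9 (read()): arr=[10 11 12 14 15] head=1 tail=0 count=4
After op 10 (write(13)): arr=[13 11 12 14 15] head=1 tail=1 count=5
After op 11 (write(16)): arr=[13 16 12 14 15] head=2 tail=2 count=5

Answer: 2 2 5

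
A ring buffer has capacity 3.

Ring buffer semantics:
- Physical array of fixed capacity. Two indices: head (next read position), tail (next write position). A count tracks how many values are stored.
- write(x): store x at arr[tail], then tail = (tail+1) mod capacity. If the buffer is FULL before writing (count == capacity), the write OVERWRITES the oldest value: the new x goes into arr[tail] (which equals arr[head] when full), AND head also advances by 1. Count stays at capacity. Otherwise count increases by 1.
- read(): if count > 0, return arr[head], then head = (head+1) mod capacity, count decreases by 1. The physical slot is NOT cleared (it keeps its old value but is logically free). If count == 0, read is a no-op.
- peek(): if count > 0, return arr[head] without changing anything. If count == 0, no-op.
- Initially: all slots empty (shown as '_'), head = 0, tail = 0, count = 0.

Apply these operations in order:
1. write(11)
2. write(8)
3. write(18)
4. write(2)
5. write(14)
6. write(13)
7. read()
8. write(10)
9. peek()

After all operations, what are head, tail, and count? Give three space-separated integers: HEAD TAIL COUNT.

After op 1 (write(11)): arr=[11 _ _] head=0 tail=1 count=1
After op 2 (write(8)): arr=[11 8 _] head=0 tail=2 count=2
After op 3 (write(18)): arr=[11 8 18] head=0 tail=0 count=3
After op 4 (write(2)): arr=[2 8 18] head=1 tail=1 count=3
After op 5 (write(14)): arr=[2 14 18] head=2 tail=2 count=3
After op 6 (write(13)): arr=[2 14 13] head=0 tail=0 count=3
After op 7 (read()): arr=[2 14 13] head=1 tail=0 count=2
After op 8 (write(10)): arr=[10 14 13] head=1 tail=1 count=3
After op 9 (peek()): arr=[10 14 13] head=1 tail=1 count=3

Answer: 1 1 3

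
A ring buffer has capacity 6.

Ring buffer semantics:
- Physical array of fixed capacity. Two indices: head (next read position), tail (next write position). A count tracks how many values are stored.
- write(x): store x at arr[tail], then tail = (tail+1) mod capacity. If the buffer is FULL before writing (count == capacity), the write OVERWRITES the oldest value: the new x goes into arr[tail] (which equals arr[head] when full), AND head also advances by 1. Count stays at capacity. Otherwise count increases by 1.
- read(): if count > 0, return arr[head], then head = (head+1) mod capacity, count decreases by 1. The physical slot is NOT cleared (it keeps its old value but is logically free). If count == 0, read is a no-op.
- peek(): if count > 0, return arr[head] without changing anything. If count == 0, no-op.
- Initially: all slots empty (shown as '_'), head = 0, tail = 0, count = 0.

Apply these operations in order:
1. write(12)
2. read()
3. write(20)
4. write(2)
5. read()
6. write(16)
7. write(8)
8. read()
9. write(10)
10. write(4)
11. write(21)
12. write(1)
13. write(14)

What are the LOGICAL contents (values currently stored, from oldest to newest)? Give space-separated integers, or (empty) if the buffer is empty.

After op 1 (write(12)): arr=[12 _ _ _ _ _] head=0 tail=1 count=1
After op 2 (read()): arr=[12 _ _ _ _ _] head=1 tail=1 count=0
After op 3 (write(20)): arr=[12 20 _ _ _ _] head=1 tail=2 count=1
After op 4 (write(2)): arr=[12 20 2 _ _ _] head=1 tail=3 count=2
After op 5 (read()): arr=[12 20 2 _ _ _] head=2 tail=3 count=1
After op 6 (write(16)): arr=[12 20 2 16 _ _] head=2 tail=4 count=2
After op 7 (write(8)): arr=[12 20 2 16 8 _] head=2 tail=5 count=3
After op 8 (read()): arr=[12 20 2 16 8 _] head=3 tail=5 count=2
After op 9 (write(10)): arr=[12 20 2 16 8 10] head=3 tail=0 count=3
After op 10 (write(4)): arr=[4 20 2 16 8 10] head=3 tail=1 count=4
After op 11 (write(21)): arr=[4 21 2 16 8 10] head=3 tail=2 count=5
After op 12 (write(1)): arr=[4 21 1 16 8 10] head=3 tail=3 count=6
After op 13 (write(14)): arr=[4 21 1 14 8 10] head=4 tail=4 count=6

Answer: 8 10 4 21 1 14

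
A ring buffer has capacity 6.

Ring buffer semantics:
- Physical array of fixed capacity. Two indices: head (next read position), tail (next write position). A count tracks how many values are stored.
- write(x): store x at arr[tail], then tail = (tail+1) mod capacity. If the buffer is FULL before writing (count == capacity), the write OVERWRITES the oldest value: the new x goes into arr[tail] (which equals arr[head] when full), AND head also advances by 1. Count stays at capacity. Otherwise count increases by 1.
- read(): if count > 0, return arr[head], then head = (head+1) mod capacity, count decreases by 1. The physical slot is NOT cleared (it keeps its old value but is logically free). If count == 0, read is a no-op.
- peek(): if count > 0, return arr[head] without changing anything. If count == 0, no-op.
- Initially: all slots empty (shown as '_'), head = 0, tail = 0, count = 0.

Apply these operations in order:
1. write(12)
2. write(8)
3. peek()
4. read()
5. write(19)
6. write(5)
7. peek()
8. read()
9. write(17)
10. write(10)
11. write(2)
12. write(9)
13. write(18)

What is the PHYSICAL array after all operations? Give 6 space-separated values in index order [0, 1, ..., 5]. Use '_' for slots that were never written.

Answer: 2 9 18 5 17 10

Derivation:
After op 1 (write(12)): arr=[12 _ _ _ _ _] head=0 tail=1 count=1
After op 2 (write(8)): arr=[12 8 _ _ _ _] head=0 tail=2 count=2
After op 3 (peek()): arr=[12 8 _ _ _ _] head=0 tail=2 count=2
After op 4 (read()): arr=[12 8 _ _ _ _] head=1 tail=2 count=1
After op 5 (write(19)): arr=[12 8 19 _ _ _] head=1 tail=3 count=2
After op 6 (write(5)): arr=[12 8 19 5 _ _] head=1 tail=4 count=3
After op 7 (peek()): arr=[12 8 19 5 _ _] head=1 tail=4 count=3
After op 8 (read()): arr=[12 8 19 5 _ _] head=2 tail=4 count=2
After op 9 (write(17)): arr=[12 8 19 5 17 _] head=2 tail=5 count=3
After op 10 (write(10)): arr=[12 8 19 5 17 10] head=2 tail=0 count=4
After op 11 (write(2)): arr=[2 8 19 5 17 10] head=2 tail=1 count=5
After op 12 (write(9)): arr=[2 9 19 5 17 10] head=2 tail=2 count=6
After op 13 (write(18)): arr=[2 9 18 5 17 10] head=3 tail=3 count=6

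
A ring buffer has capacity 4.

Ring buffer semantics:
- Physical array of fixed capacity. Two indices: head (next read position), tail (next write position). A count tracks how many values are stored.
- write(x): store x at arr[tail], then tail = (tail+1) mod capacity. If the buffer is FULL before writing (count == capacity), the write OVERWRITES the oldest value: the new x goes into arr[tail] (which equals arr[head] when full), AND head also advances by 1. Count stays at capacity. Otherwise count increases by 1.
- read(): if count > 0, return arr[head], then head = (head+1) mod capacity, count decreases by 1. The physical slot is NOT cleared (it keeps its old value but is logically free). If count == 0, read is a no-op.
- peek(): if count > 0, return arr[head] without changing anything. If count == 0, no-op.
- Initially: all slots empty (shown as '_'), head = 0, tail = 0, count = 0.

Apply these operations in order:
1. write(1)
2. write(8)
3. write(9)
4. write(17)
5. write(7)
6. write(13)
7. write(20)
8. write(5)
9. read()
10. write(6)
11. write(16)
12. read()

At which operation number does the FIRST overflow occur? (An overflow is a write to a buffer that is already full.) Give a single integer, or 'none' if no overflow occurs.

After op 1 (write(1)): arr=[1 _ _ _] head=0 tail=1 count=1
After op 2 (write(8)): arr=[1 8 _ _] head=0 tail=2 count=2
After op 3 (write(9)): arr=[1 8 9 _] head=0 tail=3 count=3
After op 4 (write(17)): arr=[1 8 9 17] head=0 tail=0 count=4
After op 5 (write(7)): arr=[7 8 9 17] head=1 tail=1 count=4
After op 6 (write(13)): arr=[7 13 9 17] head=2 tail=2 count=4
After op 7 (write(20)): arr=[7 13 20 17] head=3 tail=3 count=4
After op 8 (write(5)): arr=[7 13 20 5] head=0 tail=0 count=4
After op 9 (read()): arr=[7 13 20 5] head=1 tail=0 count=3
After op 10 (write(6)): arr=[6 13 20 5] head=1 tail=1 count=4
After op 11 (write(16)): arr=[6 16 20 5] head=2 tail=2 count=4
After op 12 (read()): arr=[6 16 20 5] head=3 tail=2 count=3

Answer: 5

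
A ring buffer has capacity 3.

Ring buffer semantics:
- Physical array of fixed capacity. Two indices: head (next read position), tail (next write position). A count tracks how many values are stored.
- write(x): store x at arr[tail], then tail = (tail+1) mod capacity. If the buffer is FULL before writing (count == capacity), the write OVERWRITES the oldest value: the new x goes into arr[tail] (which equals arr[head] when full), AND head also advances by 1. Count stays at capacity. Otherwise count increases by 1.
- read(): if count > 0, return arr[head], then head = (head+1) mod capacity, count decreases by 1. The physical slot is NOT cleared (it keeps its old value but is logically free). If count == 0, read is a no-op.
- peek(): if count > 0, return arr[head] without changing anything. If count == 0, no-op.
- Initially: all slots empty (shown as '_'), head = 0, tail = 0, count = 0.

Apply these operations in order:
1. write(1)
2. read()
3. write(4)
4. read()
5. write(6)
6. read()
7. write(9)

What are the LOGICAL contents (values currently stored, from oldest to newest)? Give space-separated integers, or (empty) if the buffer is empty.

After op 1 (write(1)): arr=[1 _ _] head=0 tail=1 count=1
After op 2 (read()): arr=[1 _ _] head=1 tail=1 count=0
After op 3 (write(4)): arr=[1 4 _] head=1 tail=2 count=1
After op 4 (read()): arr=[1 4 _] head=2 tail=2 count=0
After op 5 (write(6)): arr=[1 4 6] head=2 tail=0 count=1
After op 6 (read()): arr=[1 4 6] head=0 tail=0 count=0
After op 7 (write(9)): arr=[9 4 6] head=0 tail=1 count=1

Answer: 9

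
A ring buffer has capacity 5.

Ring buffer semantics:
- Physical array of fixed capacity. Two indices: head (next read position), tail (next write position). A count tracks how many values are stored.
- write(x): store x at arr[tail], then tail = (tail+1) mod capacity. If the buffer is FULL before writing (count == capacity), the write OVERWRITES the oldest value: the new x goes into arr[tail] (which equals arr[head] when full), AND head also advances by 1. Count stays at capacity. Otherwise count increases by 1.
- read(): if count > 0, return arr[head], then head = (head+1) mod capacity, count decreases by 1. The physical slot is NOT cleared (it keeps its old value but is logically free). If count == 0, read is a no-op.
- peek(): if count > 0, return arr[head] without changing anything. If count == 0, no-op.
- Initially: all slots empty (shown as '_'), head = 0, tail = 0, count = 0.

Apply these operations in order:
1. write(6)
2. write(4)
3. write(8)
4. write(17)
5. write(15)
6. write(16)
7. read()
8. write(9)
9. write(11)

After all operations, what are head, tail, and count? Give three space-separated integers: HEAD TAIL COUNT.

Answer: 3 3 5

Derivation:
After op 1 (write(6)): arr=[6 _ _ _ _] head=0 tail=1 count=1
After op 2 (write(4)): arr=[6 4 _ _ _] head=0 tail=2 count=2
After op 3 (write(8)): arr=[6 4 8 _ _] head=0 tail=3 count=3
After op 4 (write(17)): arr=[6 4 8 17 _] head=0 tail=4 count=4
After op 5 (write(15)): arr=[6 4 8 17 15] head=0 tail=0 count=5
After op 6 (write(16)): arr=[16 4 8 17 15] head=1 tail=1 count=5
After op 7 (read()): arr=[16 4 8 17 15] head=2 tail=1 count=4
After op 8 (write(9)): arr=[16 9 8 17 15] head=2 tail=2 count=5
After op 9 (write(11)): arr=[16 9 11 17 15] head=3 tail=3 count=5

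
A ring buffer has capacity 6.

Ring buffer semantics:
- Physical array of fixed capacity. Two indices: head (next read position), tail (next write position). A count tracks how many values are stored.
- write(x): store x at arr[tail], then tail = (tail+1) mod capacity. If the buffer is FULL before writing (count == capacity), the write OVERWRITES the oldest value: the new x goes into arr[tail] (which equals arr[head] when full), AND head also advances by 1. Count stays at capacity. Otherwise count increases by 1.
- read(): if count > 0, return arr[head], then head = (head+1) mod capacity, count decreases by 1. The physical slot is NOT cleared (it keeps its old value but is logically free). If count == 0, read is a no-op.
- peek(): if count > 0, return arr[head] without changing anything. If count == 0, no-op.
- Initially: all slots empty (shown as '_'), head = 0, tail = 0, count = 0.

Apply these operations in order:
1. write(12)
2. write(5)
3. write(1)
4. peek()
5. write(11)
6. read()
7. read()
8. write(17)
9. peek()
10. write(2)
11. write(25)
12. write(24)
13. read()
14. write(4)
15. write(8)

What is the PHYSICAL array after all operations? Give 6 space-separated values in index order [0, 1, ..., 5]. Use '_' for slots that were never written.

After op 1 (write(12)): arr=[12 _ _ _ _ _] head=0 tail=1 count=1
After op 2 (write(5)): arr=[12 5 _ _ _ _] head=0 tail=2 count=2
After op 3 (write(1)): arr=[12 5 1 _ _ _] head=0 tail=3 count=3
After op 4 (peek()): arr=[12 5 1 _ _ _] head=0 tail=3 count=3
After op 5 (write(11)): arr=[12 5 1 11 _ _] head=0 tail=4 count=4
After op 6 (read()): arr=[12 5 1 11 _ _] head=1 tail=4 count=3
After op 7 (read()): arr=[12 5 1 11 _ _] head=2 tail=4 count=2
After op 8 (write(17)): arr=[12 5 1 11 17 _] head=2 tail=5 count=3
After op 9 (peek()): arr=[12 5 1 11 17 _] head=2 tail=5 count=3
After op 10 (write(2)): arr=[12 5 1 11 17 2] head=2 tail=0 count=4
After op 11 (write(25)): arr=[25 5 1 11 17 2] head=2 tail=1 count=5
After op 12 (write(24)): arr=[25 24 1 11 17 2] head=2 tail=2 count=6
After op 13 (read()): arr=[25 24 1 11 17 2] head=3 tail=2 count=5
After op 14 (write(4)): arr=[25 24 4 11 17 2] head=3 tail=3 count=6
After op 15 (write(8)): arr=[25 24 4 8 17 2] head=4 tail=4 count=6

Answer: 25 24 4 8 17 2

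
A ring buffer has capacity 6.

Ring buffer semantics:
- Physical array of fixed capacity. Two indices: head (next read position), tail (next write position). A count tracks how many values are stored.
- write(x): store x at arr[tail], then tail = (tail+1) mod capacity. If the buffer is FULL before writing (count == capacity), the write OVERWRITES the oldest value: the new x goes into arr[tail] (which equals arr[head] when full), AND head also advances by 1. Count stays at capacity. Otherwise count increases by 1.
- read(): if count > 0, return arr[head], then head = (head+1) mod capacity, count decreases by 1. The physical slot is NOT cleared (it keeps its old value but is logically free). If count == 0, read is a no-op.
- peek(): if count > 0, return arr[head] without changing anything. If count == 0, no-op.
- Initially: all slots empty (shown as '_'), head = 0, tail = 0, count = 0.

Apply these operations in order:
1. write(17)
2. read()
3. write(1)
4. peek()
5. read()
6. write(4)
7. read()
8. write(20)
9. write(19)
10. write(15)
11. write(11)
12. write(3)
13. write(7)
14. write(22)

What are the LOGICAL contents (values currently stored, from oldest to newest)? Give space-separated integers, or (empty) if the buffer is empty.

Answer: 19 15 11 3 7 22

Derivation:
After op 1 (write(17)): arr=[17 _ _ _ _ _] head=0 tail=1 count=1
After op 2 (read()): arr=[17 _ _ _ _ _] head=1 tail=1 count=0
After op 3 (write(1)): arr=[17 1 _ _ _ _] head=1 tail=2 count=1
After op 4 (peek()): arr=[17 1 _ _ _ _] head=1 tail=2 count=1
After op 5 (read()): arr=[17 1 _ _ _ _] head=2 tail=2 count=0
After op 6 (write(4)): arr=[17 1 4 _ _ _] head=2 tail=3 count=1
After op 7 (read()): arr=[17 1 4 _ _ _] head=3 tail=3 count=0
After op 8 (write(20)): arr=[17 1 4 20 _ _] head=3 tail=4 count=1
After op 9 (write(19)): arr=[17 1 4 20 19 _] head=3 tail=5 count=2
After op 10 (write(15)): arr=[17 1 4 20 19 15] head=3 tail=0 count=3
After op 11 (write(11)): arr=[11 1 4 20 19 15] head=3 tail=1 count=4
After op 12 (write(3)): arr=[11 3 4 20 19 15] head=3 tail=2 count=5
After op 13 (write(7)): arr=[11 3 7 20 19 15] head=3 tail=3 count=6
After op 14 (write(22)): arr=[11 3 7 22 19 15] head=4 tail=4 count=6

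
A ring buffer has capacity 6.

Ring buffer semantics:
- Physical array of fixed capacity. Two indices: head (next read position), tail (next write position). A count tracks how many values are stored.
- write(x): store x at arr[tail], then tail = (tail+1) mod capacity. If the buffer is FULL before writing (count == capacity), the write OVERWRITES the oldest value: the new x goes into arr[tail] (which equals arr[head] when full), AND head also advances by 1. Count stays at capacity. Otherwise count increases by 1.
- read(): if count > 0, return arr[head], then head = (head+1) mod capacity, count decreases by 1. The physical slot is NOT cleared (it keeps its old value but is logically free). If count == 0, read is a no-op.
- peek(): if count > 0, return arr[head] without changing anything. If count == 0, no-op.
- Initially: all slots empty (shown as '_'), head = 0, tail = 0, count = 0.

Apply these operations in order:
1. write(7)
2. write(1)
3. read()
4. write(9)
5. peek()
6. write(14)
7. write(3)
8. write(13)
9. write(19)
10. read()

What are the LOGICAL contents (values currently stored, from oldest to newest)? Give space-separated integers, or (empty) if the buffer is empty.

After op 1 (write(7)): arr=[7 _ _ _ _ _] head=0 tail=1 count=1
After op 2 (write(1)): arr=[7 1 _ _ _ _] head=0 tail=2 count=2
After op 3 (read()): arr=[7 1 _ _ _ _] head=1 tail=2 count=1
After op 4 (write(9)): arr=[7 1 9 _ _ _] head=1 tail=3 count=2
After op 5 (peek()): arr=[7 1 9 _ _ _] head=1 tail=3 count=2
After op 6 (write(14)): arr=[7 1 9 14 _ _] head=1 tail=4 count=3
After op 7 (write(3)): arr=[7 1 9 14 3 _] head=1 tail=5 count=4
After op 8 (write(13)): arr=[7 1 9 14 3 13] head=1 tail=0 count=5
After op 9 (write(19)): arr=[19 1 9 14 3 13] head=1 tail=1 count=6
After op 10 (read()): arr=[19 1 9 14 3 13] head=2 tail=1 count=5

Answer: 9 14 3 13 19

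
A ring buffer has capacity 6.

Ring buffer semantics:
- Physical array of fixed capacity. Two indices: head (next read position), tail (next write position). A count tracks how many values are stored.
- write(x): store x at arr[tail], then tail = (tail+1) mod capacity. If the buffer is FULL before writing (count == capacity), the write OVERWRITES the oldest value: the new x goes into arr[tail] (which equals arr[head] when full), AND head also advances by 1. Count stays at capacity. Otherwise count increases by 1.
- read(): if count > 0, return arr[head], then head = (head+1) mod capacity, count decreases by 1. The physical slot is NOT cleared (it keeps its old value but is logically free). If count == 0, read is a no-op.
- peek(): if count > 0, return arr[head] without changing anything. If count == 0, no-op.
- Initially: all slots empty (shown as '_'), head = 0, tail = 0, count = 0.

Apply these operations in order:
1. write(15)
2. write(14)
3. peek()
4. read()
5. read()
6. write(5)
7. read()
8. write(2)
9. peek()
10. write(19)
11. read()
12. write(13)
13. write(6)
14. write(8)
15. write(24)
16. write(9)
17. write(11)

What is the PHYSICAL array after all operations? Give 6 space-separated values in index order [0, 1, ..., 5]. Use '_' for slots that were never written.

After op 1 (write(15)): arr=[15 _ _ _ _ _] head=0 tail=1 count=1
After op 2 (write(14)): arr=[15 14 _ _ _ _] head=0 tail=2 count=2
After op 3 (peek()): arr=[15 14 _ _ _ _] head=0 tail=2 count=2
After op 4 (read()): arr=[15 14 _ _ _ _] head=1 tail=2 count=1
After op 5 (read()): arr=[15 14 _ _ _ _] head=2 tail=2 count=0
After op 6 (write(5)): arr=[15 14 5 _ _ _] head=2 tail=3 count=1
After op 7 (read()): arr=[15 14 5 _ _ _] head=3 tail=3 count=0
After op 8 (write(2)): arr=[15 14 5 2 _ _] head=3 tail=4 count=1
After op 9 (peek()): arr=[15 14 5 2 _ _] head=3 tail=4 count=1
After op 10 (write(19)): arr=[15 14 5 2 19 _] head=3 tail=5 count=2
After op 11 (read()): arr=[15 14 5 2 19 _] head=4 tail=5 count=1
After op 12 (write(13)): arr=[15 14 5 2 19 13] head=4 tail=0 count=2
After op 13 (write(6)): arr=[6 14 5 2 19 13] head=4 tail=1 count=3
After op 14 (write(8)): arr=[6 8 5 2 19 13] head=4 tail=2 count=4
After op 15 (write(24)): arr=[6 8 24 2 19 13] head=4 tail=3 count=5
After op 16 (write(9)): arr=[6 8 24 9 19 13] head=4 tail=4 count=6
After op 17 (write(11)): arr=[6 8 24 9 11 13] head=5 tail=5 count=6

Answer: 6 8 24 9 11 13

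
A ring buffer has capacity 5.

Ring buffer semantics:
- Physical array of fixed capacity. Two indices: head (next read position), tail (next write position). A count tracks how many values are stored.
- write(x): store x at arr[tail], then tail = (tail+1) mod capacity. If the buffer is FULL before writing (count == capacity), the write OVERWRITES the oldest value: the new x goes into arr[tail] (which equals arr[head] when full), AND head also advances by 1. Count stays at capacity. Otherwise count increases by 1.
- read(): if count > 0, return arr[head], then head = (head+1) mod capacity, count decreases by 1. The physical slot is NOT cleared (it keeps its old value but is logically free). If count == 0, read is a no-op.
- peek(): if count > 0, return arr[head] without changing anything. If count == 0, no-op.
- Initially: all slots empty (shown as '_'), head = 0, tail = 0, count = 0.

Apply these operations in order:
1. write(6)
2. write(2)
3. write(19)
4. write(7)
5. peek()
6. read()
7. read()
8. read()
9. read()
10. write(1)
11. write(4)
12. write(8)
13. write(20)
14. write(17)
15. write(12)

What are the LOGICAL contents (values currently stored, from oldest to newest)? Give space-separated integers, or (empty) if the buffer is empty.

After op 1 (write(6)): arr=[6 _ _ _ _] head=0 tail=1 count=1
After op 2 (write(2)): arr=[6 2 _ _ _] head=0 tail=2 count=2
After op 3 (write(19)): arr=[6 2 19 _ _] head=0 tail=3 count=3
After op 4 (write(7)): arr=[6 2 19 7 _] head=0 tail=4 count=4
After op 5 (peek()): arr=[6 2 19 7 _] head=0 tail=4 count=4
After op 6 (read()): arr=[6 2 19 7 _] head=1 tail=4 count=3
After op 7 (read()): arr=[6 2 19 7 _] head=2 tail=4 count=2
After op 8 (read()): arr=[6 2 19 7 _] head=3 tail=4 count=1
After op 9 (read()): arr=[6 2 19 7 _] head=4 tail=4 count=0
After op 10 (write(1)): arr=[6 2 19 7 1] head=4 tail=0 count=1
After op 11 (write(4)): arr=[4 2 19 7 1] head=4 tail=1 count=2
After op 12 (write(8)): arr=[4 8 19 7 1] head=4 tail=2 count=3
After op 13 (write(20)): arr=[4 8 20 7 1] head=4 tail=3 count=4
After op 14 (write(17)): arr=[4 8 20 17 1] head=4 tail=4 count=5
After op 15 (write(12)): arr=[4 8 20 17 12] head=0 tail=0 count=5

Answer: 4 8 20 17 12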